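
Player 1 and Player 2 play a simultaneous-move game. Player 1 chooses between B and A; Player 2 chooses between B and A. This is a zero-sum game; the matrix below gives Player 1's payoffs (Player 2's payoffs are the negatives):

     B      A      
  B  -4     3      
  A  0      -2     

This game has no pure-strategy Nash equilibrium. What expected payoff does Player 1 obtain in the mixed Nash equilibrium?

-8/9

Player 2's mix must leave Player 1 indifferent between B and A.
  Player 1's expected payoff from B: q·(-4) + (1−q)·3 = -7q + 3
  Player 1's expected payoff from A: q·0 + (1−q)·(-2) = 2q - 2
  -7q + 3 = 2q - 2  ⇒  -9q = -5  ⇒  q = 5/9.
At equilibrium Player 1 is indifferent across rows, so Player 1's payoff equals the payoff from B: (5/9)·(-4) + (4/9)·3 = -8/9.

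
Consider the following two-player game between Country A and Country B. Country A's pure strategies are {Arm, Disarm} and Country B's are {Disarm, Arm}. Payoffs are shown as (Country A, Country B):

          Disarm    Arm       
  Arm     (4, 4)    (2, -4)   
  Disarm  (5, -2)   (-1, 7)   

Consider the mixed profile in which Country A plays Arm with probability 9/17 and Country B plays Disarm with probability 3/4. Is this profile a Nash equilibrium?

Check Country B's indifference given Country A's mix p = 9/17:
  payoff from Disarm = 20/17; payoff from Arm = 20/17 — equal.
Check Country A's indifference given Country B's mix q = 3/4:
  payoff from Arm = 7/2; payoff from Disarm = 7/2 — equal.
Both players are indifferent, so neither can profitably deviate.

Yes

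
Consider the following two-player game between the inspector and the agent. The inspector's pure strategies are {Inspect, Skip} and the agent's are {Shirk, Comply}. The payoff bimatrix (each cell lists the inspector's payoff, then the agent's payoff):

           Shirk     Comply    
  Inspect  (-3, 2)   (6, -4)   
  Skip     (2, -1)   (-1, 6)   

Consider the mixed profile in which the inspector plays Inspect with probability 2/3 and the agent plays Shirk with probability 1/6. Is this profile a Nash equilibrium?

Given the inspector's mix p = 2/3, the agent's payoff from Shirk is 1 but from Comply is -2/3. The agent strictly prefers Shirk, so the agent would not mix.
So the proposed profile is not a Nash equilibrium.

No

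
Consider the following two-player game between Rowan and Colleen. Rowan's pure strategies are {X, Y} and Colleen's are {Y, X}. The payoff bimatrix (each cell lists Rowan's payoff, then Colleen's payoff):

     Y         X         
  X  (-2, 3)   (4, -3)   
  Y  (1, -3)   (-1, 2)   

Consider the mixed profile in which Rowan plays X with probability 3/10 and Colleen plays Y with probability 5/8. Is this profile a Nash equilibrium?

Given Rowan's mix p = 3/10, Colleen's payoff from Y is -6/5 but from X is 1/2. Colleen strictly prefers X, so Colleen would not mix.
So the proposed profile is not a Nash equilibrium.

No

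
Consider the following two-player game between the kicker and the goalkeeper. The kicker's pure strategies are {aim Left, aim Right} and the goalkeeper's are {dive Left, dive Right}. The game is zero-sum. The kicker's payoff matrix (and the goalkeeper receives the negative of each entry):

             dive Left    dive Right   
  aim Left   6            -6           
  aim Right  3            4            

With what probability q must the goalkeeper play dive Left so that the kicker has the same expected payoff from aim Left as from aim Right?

Set the kicker's expected payoff from aim Left equal to that from aim Right:
  the kicker's payoff from aim Left: q·6 + (1−q)·(-6) = 12q - 6
  the kicker's payoff from aim Right: q·3 + (1−q)·4 = -q + 4
  12q - 6 = -q + 4  ⇒  13q = 10  ⇒  q = 10/13.

q = 10/13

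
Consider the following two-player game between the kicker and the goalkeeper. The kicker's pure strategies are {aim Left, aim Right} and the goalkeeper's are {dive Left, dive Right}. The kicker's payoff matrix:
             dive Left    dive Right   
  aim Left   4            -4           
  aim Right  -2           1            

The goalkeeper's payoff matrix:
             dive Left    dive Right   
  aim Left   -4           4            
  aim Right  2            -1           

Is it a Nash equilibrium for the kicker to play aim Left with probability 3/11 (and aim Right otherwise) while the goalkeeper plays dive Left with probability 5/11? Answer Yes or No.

Check the goalkeeper's indifference given the kicker's mix p = 3/11:
  payoff from dive Left = 4/11; payoff from dive Right = 4/11 — equal.
Check the kicker's indifference given the goalkeeper's mix q = 5/11:
  payoff from aim Left = -4/11; payoff from aim Right = -4/11 — equal.
Both players are indifferent, so neither can profitably deviate.

Yes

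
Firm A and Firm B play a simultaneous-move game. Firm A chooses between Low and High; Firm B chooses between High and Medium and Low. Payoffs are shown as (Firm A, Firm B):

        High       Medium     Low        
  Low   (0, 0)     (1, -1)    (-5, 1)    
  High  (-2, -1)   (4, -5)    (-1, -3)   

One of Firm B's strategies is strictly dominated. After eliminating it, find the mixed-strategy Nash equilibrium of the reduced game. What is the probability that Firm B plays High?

q = 2/3

Firm B's strategy Medium is strictly dominated by Low: 1 > -1 and -3 > -5. Eliminate Medium.
Firm A's indifference between Low and High determines Firm B's mixing probability q:
  Firm A's payoff to Low: q·0 + (1−q)·(-5) = 5q - 5
  Firm A's payoff to High: q·(-2) + (1−q)·(-1) = -q - 1
  5q - 5 = -q - 1  ⇒  6q = 4  ⇒  q = 2/3.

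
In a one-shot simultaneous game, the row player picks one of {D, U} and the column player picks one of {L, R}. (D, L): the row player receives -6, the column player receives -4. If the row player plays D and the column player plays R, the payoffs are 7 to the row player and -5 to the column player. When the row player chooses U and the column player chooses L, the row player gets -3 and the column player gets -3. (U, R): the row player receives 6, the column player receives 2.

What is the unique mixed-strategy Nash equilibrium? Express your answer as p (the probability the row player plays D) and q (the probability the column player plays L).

For the column player to be willing to mix, the column player must be indifferent between L and R, which pins down the row player's mix.
  the column player's payoff from L: p·(-4) + (1−p)·(-3) = -p - 3
  the column player's payoff from R: p·(-5) + (1−p)·2 = -7p + 2
  -p - 3 = -7p + 2  ⇒  6p = 5  ⇒  p = 5/6.
Set the row player's expected payoff from D equal to that from U:
  the row player's expected payoff from D: q·(-6) + (1−q)·7 = -13q + 7
  the row player's expected payoff from U: q·(-3) + (1−q)·6 = -9q + 6
  -13q + 7 = -9q + 6  ⇒  -4q = -1  ⇒  q = 1/4.

p = 5/6, q = 1/4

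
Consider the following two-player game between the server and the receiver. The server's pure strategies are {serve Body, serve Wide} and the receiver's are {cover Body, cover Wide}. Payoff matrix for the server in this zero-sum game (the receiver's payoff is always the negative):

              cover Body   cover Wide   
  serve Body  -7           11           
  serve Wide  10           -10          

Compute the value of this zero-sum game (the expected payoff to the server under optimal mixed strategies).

v = 20/19

In a mixed equilibrium the server is indifferent between serve Body and serve Wide; this condition fixes q.
  the server's payoff from serve Body: q·(-7) + (1−q)·11 = -18q + 11
  the server's payoff from serve Wide: q·10 + (1−q)·(-10) = 20q - 10
  -18q + 11 = 20q - 10  ⇒  -38q = -21  ⇒  q = 21/38.
The value is the server's expected payoff against this mix (using serve Body): (21/38)·(-7) + (17/38)·11 = 20/19.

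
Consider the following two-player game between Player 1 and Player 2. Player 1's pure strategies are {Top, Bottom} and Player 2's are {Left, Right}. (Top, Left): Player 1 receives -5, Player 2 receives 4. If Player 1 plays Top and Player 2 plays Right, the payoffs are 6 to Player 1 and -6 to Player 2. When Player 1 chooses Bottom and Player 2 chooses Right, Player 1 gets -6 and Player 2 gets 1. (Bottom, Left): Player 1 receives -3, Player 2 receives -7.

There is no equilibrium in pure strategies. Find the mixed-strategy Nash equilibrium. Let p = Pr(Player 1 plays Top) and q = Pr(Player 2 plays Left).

Set Player 2's expected payoff from Left equal to that from Right:
  Player 2's payoff from Left: p·4 + (1−p)·(-7) = 11p - 7
  Player 2's payoff from Right: p·(-6) + (1−p)·1 = -7p + 1
  11p - 7 = -7p + 1  ⇒  18p = 8  ⇒  p = 4/9.
Player 1's indifference between Top and Bottom determines Player 2's mixing probability q:
  Player 1's expected payoff from Top: q·(-5) + (1−q)·6 = -11q + 6
  Player 1's expected payoff from Bottom: q·(-3) + (1−q)·(-6) = 3q - 6
  -11q + 6 = 3q - 6  ⇒  -14q = -12  ⇒  q = 6/7.

p = 4/9, q = 6/7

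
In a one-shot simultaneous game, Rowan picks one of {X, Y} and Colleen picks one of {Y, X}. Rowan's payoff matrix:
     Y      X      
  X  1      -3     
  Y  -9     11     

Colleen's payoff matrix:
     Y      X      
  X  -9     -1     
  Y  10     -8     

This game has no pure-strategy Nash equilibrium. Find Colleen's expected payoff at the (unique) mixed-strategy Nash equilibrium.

-41/13

For Colleen to be willing to mix, Colleen must be indifferent between Y and X, which pins down Rowan's mix.
  Colleen's expected payoff from Y: p·(-9) + (1−p)·10 = -19p + 10
  Colleen's expected payoff from X: p·(-1) + (1−p)·(-8) = 7p - 8
  -19p + 10 = 7p - 8  ⇒  -26p = -18  ⇒  p = 9/13.
At equilibrium Colleen is indifferent across columns, so Colleen's payoff equals the payoff from Y: (9/13)·(-9) + (4/13)·10 = -41/13.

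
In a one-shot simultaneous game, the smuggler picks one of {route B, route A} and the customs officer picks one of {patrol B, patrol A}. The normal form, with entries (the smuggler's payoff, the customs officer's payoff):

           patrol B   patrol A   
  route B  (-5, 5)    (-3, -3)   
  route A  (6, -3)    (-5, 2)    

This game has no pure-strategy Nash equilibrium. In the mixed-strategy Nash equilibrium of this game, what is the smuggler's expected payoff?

The smuggler's indifference between route B and route A determines the customs officer's mixing probability q:
  the smuggler's payoff from route B: q·(-5) + (1−q)·(-3) = -2q - 3
  the smuggler's payoff from route A: q·6 + (1−q)·(-5) = 11q - 5
  -2q - 3 = 11q - 5  ⇒  -13q = -2  ⇒  q = 2/13.
At equilibrium the smuggler is indifferent across rows, so the smuggler's payoff equals the payoff from route B: (2/13)·(-5) + (11/13)·(-3) = -43/13.

-43/13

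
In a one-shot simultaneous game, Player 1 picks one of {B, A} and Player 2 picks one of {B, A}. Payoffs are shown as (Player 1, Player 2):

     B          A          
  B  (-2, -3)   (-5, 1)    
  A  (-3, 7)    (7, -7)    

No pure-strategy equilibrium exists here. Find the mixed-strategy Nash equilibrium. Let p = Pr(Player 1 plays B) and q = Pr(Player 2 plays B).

p = 7/9, q = 12/13

Set Player 2's expected payoff from B equal to that from A:
  Player 2's payoff from B: p·(-3) + (1−p)·7 = -10p + 7
  Player 2's payoff from A: p·1 + (1−p)·(-7) = 8p - 7
  -10p + 7 = 8p - 7  ⇒  -18p = -14  ⇒  p = 7/9.
In a mixed equilibrium Player 1 is indifferent between B and A; this condition fixes q.
  Player 1's payoff from B: q·(-2) + (1−q)·(-5) = 3q - 5
  Player 1's payoff from A: q·(-3) + (1−q)·7 = -10q + 7
  3q - 5 = -10q + 7  ⇒  13q = 12  ⇒  q = 12/13.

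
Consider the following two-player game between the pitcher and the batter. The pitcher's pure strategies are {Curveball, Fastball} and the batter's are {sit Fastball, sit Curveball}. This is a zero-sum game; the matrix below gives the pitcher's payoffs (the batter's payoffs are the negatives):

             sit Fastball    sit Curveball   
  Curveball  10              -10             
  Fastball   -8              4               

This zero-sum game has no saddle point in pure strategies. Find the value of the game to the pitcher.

Set the pitcher's expected payoff from Curveball equal to that from Fastball:
  the pitcher's payoff to Curveball: q·10 + (1−q)·(-10) = 20q - 10
  the pitcher's payoff to Fastball: q·(-8) + (1−q)·4 = -12q + 4
  20q - 10 = -12q + 4  ⇒  32q = 14  ⇒  q = 7/16.
The value is the pitcher's expected payoff against this mix (using Curveball): (7/16)·10 + (9/16)·(-10) = -5/4.

v = -5/4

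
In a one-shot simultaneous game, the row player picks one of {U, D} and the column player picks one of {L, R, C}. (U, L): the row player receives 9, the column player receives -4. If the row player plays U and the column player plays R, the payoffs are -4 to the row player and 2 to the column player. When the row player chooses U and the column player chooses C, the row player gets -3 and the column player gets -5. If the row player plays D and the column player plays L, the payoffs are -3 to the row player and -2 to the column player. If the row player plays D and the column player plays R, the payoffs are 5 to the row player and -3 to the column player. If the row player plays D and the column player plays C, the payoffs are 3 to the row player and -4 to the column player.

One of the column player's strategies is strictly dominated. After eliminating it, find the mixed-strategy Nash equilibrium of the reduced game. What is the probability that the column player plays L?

q = 3/7

The column player's strategy C is strictly dominated by L: -4 > -5 and -2 > -4. Eliminate C.
For the row player to be willing to mix, the row player must be indifferent between U and D, which pins down the column player's mix.
  the row player's expected payoff from U: q·9 + (1−q)·(-4) = 13q - 4
  the row player's expected payoff from D: q·(-3) + (1−q)·5 = -8q + 5
  13q - 4 = -8q + 5  ⇒  21q = 9  ⇒  q = 3/7.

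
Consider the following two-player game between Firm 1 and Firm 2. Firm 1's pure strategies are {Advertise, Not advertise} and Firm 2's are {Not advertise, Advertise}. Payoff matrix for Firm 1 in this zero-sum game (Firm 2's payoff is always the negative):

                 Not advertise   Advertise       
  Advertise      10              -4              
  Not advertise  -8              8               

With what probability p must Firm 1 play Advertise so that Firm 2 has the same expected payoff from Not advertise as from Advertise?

p = 8/15

Firm 2's indifference between Not advertise and Advertise determines Firm 1's mixing probability p:
  Firm 2's payoff from Not advertise: p·(-10) + (1−p)·8 = -18p + 8
  Firm 2's payoff from Advertise: p·4 + (1−p)·(-8) = 12p - 8
  -18p + 8 = 12p - 8  ⇒  -30p = -16  ⇒  p = 8/15.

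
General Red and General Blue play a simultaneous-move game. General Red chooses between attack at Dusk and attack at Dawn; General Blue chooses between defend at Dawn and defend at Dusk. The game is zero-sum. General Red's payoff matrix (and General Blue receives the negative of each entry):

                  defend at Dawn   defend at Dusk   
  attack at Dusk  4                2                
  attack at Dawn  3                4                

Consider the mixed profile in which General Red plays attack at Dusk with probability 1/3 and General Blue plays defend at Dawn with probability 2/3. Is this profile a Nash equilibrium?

Yes

Check General Blue's indifference given General Red's mix p = 1/3:
  payoff from defend at Dawn = -10/3; payoff from defend at Dusk = -10/3 — equal.
Check General Red's indifference given General Blue's mix q = 2/3:
  payoff from attack at Dusk = 10/3; payoff from attack at Dawn = 10/3 — equal.
Both players are indifferent, so neither can profitably deviate.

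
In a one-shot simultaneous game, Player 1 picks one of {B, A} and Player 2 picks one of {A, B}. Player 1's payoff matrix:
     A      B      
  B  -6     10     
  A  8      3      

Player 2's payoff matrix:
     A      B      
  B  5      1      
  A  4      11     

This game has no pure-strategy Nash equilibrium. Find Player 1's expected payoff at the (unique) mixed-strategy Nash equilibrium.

In a mixed equilibrium Player 1 is indifferent between B and A; this condition fixes q.
  Player 1's expected payoff from B: q·(-6) + (1−q)·10 = -16q + 10
  Player 1's expected payoff from A: q·8 + (1−q)·3 = 5q + 3
  -16q + 10 = 5q + 3  ⇒  -21q = -7  ⇒  q = 1/3.
At equilibrium Player 1 is indifferent across rows, so Player 1's payoff equals the payoff from B: (1/3)·(-6) + (2/3)·10 = 14/3.

14/3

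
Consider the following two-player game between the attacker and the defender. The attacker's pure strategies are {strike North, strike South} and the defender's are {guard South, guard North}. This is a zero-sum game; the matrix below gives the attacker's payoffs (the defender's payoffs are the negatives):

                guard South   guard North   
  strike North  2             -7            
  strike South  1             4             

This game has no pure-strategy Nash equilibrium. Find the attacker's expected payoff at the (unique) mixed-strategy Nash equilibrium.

The defender's mix must leave the attacker indifferent between strike North and strike South.
  the attacker's payoff to strike North: q·2 + (1−q)·(-7) = 9q - 7
  the attacker's payoff to strike South: q·1 + (1−q)·4 = -3q + 4
  9q - 7 = -3q + 4  ⇒  12q = 11  ⇒  q = 11/12.
At equilibrium the attacker is indifferent across rows, so the attacker's payoff equals the payoff from strike North: (11/12)·2 + (1/12)·(-7) = 5/4.

5/4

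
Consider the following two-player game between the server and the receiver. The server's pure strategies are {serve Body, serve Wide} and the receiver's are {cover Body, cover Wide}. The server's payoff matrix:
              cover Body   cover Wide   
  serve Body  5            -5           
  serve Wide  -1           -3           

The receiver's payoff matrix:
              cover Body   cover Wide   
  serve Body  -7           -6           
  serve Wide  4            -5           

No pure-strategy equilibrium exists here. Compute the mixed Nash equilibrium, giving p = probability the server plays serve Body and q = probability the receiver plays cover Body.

p = 9/10, q = 1/4

For the receiver to be willing to mix, the receiver must be indifferent between cover Body and cover Wide, which pins down the server's mix.
  the receiver's expected payoff from cover Body: p·(-7) + (1−p)·4 = -11p + 4
  the receiver's expected payoff from cover Wide: p·(-6) + (1−p)·(-5) = -p - 5
  -11p + 4 = -p - 5  ⇒  -10p = -9  ⇒  p = 9/10.
Set the server's expected payoff from serve Body equal to that from serve Wide:
  the server's payoff to serve Body: q·5 + (1−q)·(-5) = 10q - 5
  the server's payoff to serve Wide: q·(-1) + (1−q)·(-3) = 2q - 3
  10q - 5 = 2q - 3  ⇒  8q = 2  ⇒  q = 1/4.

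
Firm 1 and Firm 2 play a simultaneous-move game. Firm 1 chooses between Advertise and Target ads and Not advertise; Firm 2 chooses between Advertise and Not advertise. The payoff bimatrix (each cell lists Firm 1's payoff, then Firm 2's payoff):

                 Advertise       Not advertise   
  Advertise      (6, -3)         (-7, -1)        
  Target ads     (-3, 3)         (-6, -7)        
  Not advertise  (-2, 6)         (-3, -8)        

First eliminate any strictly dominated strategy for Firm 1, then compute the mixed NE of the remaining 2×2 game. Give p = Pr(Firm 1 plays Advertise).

p = 7/8

Firm 1's strategy Target ads is strictly dominated by Not advertise: -2 > -3 and -3 > -6. Eliminate Target ads.
Set Firm 2's expected payoff from Advertise equal to that from Not advertise:
  Firm 2's payoff to Advertise: p·(-3) + (1−p)·6 = -9p + 6
  Firm 2's payoff to Not advertise: p·(-1) + (1−p)·(-8) = 7p - 8
  -9p + 6 = 7p - 8  ⇒  -16p = -14  ⇒  p = 7/8.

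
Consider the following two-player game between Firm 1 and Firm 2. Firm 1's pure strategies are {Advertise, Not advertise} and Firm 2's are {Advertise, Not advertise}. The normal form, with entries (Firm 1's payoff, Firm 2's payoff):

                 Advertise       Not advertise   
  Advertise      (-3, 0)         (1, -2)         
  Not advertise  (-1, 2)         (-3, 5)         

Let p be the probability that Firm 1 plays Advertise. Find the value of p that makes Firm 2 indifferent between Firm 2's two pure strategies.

p = 3/5

Firm 1's mix must leave Firm 2 indifferent between Advertise and Not advertise.
  Firm 2's payoff to Advertise: p·0 + (1−p)·2 = -2p + 2
  Firm 2's payoff to Not advertise: p·(-2) + (1−p)·5 = -7p + 5
  -2p + 2 = -7p + 5  ⇒  5p = 3  ⇒  p = 3/5.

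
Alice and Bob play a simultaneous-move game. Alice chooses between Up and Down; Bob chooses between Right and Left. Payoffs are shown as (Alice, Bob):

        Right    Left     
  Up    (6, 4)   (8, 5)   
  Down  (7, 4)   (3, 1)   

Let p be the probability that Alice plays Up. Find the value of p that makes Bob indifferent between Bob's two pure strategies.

p = 3/4

Set Bob's expected payoff from Right equal to that from Left:
  Bob's payoff from Right: p·4 + (1−p)·4 = 4
  Bob's payoff from Left: p·5 + (1−p)·1 = 4p + 1
  4 = 4p + 1  ⇒  -4p = -3  ⇒  p = 3/4.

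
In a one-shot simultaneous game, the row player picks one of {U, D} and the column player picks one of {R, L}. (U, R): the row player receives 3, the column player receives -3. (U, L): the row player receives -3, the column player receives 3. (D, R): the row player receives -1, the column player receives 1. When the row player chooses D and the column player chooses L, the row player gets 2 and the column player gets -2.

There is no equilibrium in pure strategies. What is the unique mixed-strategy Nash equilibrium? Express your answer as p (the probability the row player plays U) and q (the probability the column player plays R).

p = 1/3, q = 5/9

In a mixed equilibrium the column player is indifferent between R and L; this condition fixes p.
  the column player's payoff to R: p·(-3) + (1−p)·1 = -4p + 1
  the column player's payoff to L: p·3 + (1−p)·(-2) = 5p - 2
  -4p + 1 = 5p - 2  ⇒  -9p = -3  ⇒  p = 1/3.
Set the row player's expected payoff from U equal to that from D:
  the row player's payoff from U: q·3 + (1−q)·(-3) = 6q - 3
  the row player's payoff from D: q·(-1) + (1−q)·2 = -3q + 2
  6q - 3 = -3q + 2  ⇒  9q = 5  ⇒  q = 5/9.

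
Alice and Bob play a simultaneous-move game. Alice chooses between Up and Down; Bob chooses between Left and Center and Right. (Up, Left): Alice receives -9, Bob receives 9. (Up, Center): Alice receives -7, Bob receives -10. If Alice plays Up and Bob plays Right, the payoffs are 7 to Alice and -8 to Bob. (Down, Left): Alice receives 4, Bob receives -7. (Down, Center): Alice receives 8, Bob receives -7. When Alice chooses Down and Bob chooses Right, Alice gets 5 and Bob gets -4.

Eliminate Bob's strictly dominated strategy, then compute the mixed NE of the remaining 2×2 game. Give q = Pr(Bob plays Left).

Bob's strategy Center is strictly dominated by Right: -8 > -10 and -4 > -7. Eliminate Center.
Alice's indifference between Up and Down determines Bob's mixing probability q:
  Alice's payoff from Up: q·(-9) + (1−q)·7 = -16q + 7
  Alice's payoff from Down: q·4 + (1−q)·5 = -q + 5
  -16q + 7 = -q + 5  ⇒  -15q = -2  ⇒  q = 2/15.

q = 2/15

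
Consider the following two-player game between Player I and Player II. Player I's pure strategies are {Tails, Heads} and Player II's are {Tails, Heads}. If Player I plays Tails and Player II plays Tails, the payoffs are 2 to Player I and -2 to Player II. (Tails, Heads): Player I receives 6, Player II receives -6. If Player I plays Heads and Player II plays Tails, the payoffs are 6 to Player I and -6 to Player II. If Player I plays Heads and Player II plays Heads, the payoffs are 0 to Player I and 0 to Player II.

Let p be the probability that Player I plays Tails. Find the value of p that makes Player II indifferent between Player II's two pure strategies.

In a mixed equilibrium Player II is indifferent between Tails and Heads; this condition fixes p.
  Player II's expected payoff from Tails: p·(-2) + (1−p)·(-6) = 4p - 6
  Player II's expected payoff from Heads: p·(-6) + (1−p)·0 = -6p
  4p - 6 = -6p  ⇒  10p = 6  ⇒  p = 3/5.

p = 3/5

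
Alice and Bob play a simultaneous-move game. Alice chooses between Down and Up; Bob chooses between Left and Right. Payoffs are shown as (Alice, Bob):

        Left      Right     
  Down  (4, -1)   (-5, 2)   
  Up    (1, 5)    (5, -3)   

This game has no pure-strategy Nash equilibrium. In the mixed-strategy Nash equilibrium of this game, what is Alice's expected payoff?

25/13

Bob's mix must leave Alice indifferent between Down and Up.
  Alice's payoff to Down: q·4 + (1−q)·(-5) = 9q - 5
  Alice's payoff to Up: q·1 + (1−q)·5 = -4q + 5
  9q - 5 = -4q + 5  ⇒  13q = 10  ⇒  q = 10/13.
At equilibrium Alice is indifferent across rows, so Alice's payoff equals the payoff from Down: (10/13)·4 + (3/13)·(-5) = 25/13.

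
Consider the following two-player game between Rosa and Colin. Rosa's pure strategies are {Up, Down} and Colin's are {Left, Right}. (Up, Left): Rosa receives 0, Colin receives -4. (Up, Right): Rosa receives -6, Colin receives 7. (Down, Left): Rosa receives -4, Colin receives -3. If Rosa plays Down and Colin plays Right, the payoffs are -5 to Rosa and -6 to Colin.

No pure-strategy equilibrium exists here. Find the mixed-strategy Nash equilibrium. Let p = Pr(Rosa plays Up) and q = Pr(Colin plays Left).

Colin's indifference between Left and Right determines Rosa's mixing probability p:
  Colin's expected payoff from Left: p·(-4) + (1−p)·(-3) = -p - 3
  Colin's expected payoff from Right: p·7 + (1−p)·(-6) = 13p - 6
  -p - 3 = 13p - 6  ⇒  -14p = -3  ⇒  p = 3/14.
Set Rosa's expected payoff from Up equal to that from Down:
  Rosa's payoff to Up: q·0 + (1−q)·(-6) = 6q - 6
  Rosa's payoff to Down: q·(-4) + (1−q)·(-5) = q - 5
  6q - 6 = q - 5  ⇒  5q = 1  ⇒  q = 1/5.

p = 3/14, q = 1/5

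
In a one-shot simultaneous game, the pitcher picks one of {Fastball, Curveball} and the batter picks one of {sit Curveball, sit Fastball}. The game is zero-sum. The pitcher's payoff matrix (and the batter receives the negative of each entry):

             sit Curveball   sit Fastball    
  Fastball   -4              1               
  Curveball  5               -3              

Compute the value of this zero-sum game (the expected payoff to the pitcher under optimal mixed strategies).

For the pitcher to be willing to mix, the pitcher must be indifferent between Fastball and Curveball, which pins down the batter's mix.
  the pitcher's expected payoff from Fastball: q·(-4) + (1−q)·1 = -5q + 1
  the pitcher's expected payoff from Curveball: q·5 + (1−q)·(-3) = 8q - 3
  -5q + 1 = 8q - 3  ⇒  -13q = -4  ⇒  q = 4/13.
The value is the pitcher's expected payoff against this mix (using Fastball): (4/13)·(-4) + (9/13)·1 = -7/13.

v = -7/13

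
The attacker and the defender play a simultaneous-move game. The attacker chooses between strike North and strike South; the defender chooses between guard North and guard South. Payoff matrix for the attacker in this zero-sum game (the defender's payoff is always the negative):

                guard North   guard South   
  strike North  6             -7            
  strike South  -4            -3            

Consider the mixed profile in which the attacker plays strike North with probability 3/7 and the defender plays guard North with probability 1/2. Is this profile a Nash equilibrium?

No

Given the attacker's mix p = 3/7, the defender's payoff from guard North is -2/7 but from guard South is 33/7. The defender strictly prefers guard South, so the defender would not mix.
So the proposed profile is not a Nash equilibrium.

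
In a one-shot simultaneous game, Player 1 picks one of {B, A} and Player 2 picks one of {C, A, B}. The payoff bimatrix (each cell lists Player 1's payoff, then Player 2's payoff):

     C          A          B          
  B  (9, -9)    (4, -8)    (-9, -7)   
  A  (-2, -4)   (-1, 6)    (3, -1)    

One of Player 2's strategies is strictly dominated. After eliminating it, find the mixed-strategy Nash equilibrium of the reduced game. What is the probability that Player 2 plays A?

Player 2's strategy C is strictly dominated by B: -7 > -9 and -1 > -4. Eliminate C.
For Player 1 to be willing to mix, Player 1 must be indifferent between B and A, which pins down Player 2's mix.
  Player 1's payoff to B: q·4 + (1−q)·(-9) = 13q - 9
  Player 1's payoff to A: q·(-1) + (1−q)·3 = -4q + 3
  13q - 9 = -4q + 3  ⇒  17q = 12  ⇒  q = 12/17.

q = 12/17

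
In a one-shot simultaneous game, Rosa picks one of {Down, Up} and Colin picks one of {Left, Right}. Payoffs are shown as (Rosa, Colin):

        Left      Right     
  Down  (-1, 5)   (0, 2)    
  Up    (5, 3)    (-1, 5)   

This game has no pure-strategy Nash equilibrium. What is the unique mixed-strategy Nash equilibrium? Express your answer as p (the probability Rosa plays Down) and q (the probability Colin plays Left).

p = 2/5, q = 1/7

Rosa's mix must leave Colin indifferent between Left and Right.
  Colin's expected payoff from Left: p·5 + (1−p)·3 = 2p + 3
  Colin's expected payoff from Right: p·2 + (1−p)·5 = -3p + 5
  2p + 3 = -3p + 5  ⇒  5p = 2  ⇒  p = 2/5.
Set Rosa's expected payoff from Down equal to that from Up:
  Rosa's payoff from Down: q·(-1) + (1−q)·0 = -q
  Rosa's payoff from Up: q·5 + (1−q)·(-1) = 6q - 1
  -q = 6q - 1  ⇒  -7q = -1  ⇒  q = 1/7.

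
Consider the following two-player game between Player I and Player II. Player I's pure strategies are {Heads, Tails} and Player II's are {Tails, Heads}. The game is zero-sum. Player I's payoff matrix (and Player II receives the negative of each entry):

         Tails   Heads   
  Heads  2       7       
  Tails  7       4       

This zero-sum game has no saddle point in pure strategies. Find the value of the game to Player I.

v = 41/8

For Player I to be willing to mix, Player I must be indifferent between Heads and Tails, which pins down Player II's mix.
  Player I's expected payoff from Heads: q·2 + (1−q)·7 = -5q + 7
  Player I's expected payoff from Tails: q·7 + (1−q)·4 = 3q + 4
  -5q + 7 = 3q + 4  ⇒  -8q = -3  ⇒  q = 3/8.
The value is Player I's expected payoff against this mix (using Heads): (3/8)·2 + (5/8)·7 = 41/8.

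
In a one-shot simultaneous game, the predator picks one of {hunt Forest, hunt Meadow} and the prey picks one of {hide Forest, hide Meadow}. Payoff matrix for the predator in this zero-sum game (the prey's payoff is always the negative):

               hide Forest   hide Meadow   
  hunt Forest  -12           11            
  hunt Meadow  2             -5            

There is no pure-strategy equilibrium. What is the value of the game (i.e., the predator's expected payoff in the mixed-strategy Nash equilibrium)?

v = -19/15

In a mixed equilibrium the predator is indifferent between hunt Forest and hunt Meadow; this condition fixes q.
  the predator's payoff to hunt Forest: q·(-12) + (1−q)·11 = -23q + 11
  the predator's payoff to hunt Meadow: q·2 + (1−q)·(-5) = 7q - 5
  -23q + 11 = 7q - 5  ⇒  -30q = -16  ⇒  q = 8/15.
The value is the predator's expected payoff against this mix (using hunt Forest): (8/15)·(-12) + (7/15)·11 = -19/15.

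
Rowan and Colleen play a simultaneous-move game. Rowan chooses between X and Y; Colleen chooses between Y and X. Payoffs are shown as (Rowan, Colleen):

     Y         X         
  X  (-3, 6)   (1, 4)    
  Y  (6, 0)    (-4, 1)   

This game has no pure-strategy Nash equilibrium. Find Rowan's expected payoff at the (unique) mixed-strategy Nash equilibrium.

Rowan's indifference between X and Y determines Colleen's mixing probability q:
  Rowan's expected payoff from X: q·(-3) + (1−q)·1 = -4q + 1
  Rowan's expected payoff from Y: q·6 + (1−q)·(-4) = 10q - 4
  -4q + 1 = 10q - 4  ⇒  -14q = -5  ⇒  q = 5/14.
At equilibrium Rowan is indifferent across rows, so Rowan's payoff equals the payoff from X: (5/14)·(-3) + (9/14)·1 = -3/7.

-3/7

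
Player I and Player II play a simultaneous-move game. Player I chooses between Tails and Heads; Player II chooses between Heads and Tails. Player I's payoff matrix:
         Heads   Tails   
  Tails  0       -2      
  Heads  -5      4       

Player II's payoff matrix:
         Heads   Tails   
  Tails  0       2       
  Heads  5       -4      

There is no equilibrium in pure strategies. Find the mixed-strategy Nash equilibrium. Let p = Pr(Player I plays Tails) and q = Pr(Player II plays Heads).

p = 9/11, q = 6/11

Set Player II's expected payoff from Heads equal to that from Tails:
  Player II's payoff to Heads: p·0 + (1−p)·5 = -5p + 5
  Player II's payoff to Tails: p·2 + (1−p)·(-4) = 6p - 4
  -5p + 5 = 6p - 4  ⇒  -11p = -9  ⇒  p = 9/11.
Player II's mix must leave Player I indifferent between Tails and Heads.
  Player I's payoff to Tails: q·0 + (1−q)·(-2) = 2q - 2
  Player I's payoff to Heads: q·(-5) + (1−q)·4 = -9q + 4
  2q - 2 = -9q + 4  ⇒  11q = 6  ⇒  q = 6/11.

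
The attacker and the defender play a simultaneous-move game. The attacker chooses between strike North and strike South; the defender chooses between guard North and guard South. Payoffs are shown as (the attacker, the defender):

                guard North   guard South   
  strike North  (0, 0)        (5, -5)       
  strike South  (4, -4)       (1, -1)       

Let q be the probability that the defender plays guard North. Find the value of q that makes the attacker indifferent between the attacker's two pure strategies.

Set the attacker's expected payoff from strike North equal to that from strike South:
  the attacker's payoff to strike North: q·0 + (1−q)·5 = -5q + 5
  the attacker's payoff to strike South: q·4 + (1−q)·1 = 3q + 1
  -5q + 5 = 3q + 1  ⇒  -8q = -4  ⇒  q = 1/2.

q = 1/2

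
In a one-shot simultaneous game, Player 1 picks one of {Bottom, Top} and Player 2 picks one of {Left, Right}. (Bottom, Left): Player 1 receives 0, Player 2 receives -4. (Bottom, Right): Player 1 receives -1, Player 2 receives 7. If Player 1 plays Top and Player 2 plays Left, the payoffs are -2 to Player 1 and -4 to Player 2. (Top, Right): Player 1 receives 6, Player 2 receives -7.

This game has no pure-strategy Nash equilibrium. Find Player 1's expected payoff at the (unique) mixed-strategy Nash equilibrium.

-2/9

In a mixed equilibrium Player 1 is indifferent between Bottom and Top; this condition fixes q.
  Player 1's payoff from Bottom: q·0 + (1−q)·(-1) = q - 1
  Player 1's payoff from Top: q·(-2) + (1−q)·6 = -8q + 6
  q - 1 = -8q + 6  ⇒  9q = 7  ⇒  q = 7/9.
At equilibrium Player 1 is indifferent across rows, so Player 1's payoff equals the payoff from Bottom: (7/9)·0 + (2/9)·(-1) = -2/9.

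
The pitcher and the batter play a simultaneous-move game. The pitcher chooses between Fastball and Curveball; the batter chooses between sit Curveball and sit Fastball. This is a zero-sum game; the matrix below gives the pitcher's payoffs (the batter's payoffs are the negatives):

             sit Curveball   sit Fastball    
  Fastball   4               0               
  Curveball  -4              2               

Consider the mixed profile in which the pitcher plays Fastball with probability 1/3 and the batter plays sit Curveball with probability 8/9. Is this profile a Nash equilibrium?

Given the pitcher's mix p = 1/3, the batter's payoff from sit Curveball is 4/3 but from sit Fastball is -4/3. The batter strictly prefers sit Curveball, so the batter would not mix.
So the proposed profile is not a Nash equilibrium.

No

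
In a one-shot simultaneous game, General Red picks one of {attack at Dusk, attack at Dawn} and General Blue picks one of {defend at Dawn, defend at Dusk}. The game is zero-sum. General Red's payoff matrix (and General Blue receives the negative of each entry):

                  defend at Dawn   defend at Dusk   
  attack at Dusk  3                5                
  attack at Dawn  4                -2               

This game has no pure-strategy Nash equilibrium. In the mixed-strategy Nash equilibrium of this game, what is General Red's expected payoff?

General Blue's mix must leave General Red indifferent between attack at Dusk and attack at Dawn.
  General Red's expected payoff from attack at Dusk: q·3 + (1−q)·5 = -2q + 5
  General Red's expected payoff from attack at Dawn: q·4 + (1−q)·(-2) = 6q - 2
  -2q + 5 = 6q - 2  ⇒  -8q = -7  ⇒  q = 7/8.
At equilibrium General Red is indifferent across rows, so General Red's payoff equals the payoff from attack at Dusk: (7/8)·3 + (1/8)·5 = 13/4.

13/4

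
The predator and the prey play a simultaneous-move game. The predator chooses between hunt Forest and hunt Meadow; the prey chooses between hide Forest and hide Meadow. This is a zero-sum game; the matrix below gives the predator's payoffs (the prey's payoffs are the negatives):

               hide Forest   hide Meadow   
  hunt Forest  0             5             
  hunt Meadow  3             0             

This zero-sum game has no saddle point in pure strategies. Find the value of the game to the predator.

In a mixed equilibrium the predator is indifferent between hunt Forest and hunt Meadow; this condition fixes q.
  the predator's payoff from hunt Forest: q·0 + (1−q)·5 = -5q + 5
  the predator's payoff from hunt Meadow: q·3 + (1−q)·0 = 3q
  -5q + 5 = 3q  ⇒  -8q = -5  ⇒  q = 5/8.
The value is the predator's expected payoff against this mix (using hunt Forest): (5/8)·0 + (3/8)·5 = 15/8.

v = 15/8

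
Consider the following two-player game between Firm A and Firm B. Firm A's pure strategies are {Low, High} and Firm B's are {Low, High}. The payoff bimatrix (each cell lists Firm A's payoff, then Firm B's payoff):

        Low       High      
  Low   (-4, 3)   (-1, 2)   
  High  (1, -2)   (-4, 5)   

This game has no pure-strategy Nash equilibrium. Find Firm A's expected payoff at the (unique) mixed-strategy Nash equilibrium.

In a mixed equilibrium Firm A is indifferent between Low and High; this condition fixes q.
  Firm A's expected payoff from Low: q·(-4) + (1−q)·(-1) = -3q - 1
  Firm A's expected payoff from High: q·1 + (1−q)·(-4) = 5q - 4
  -3q - 1 = 5q - 4  ⇒  -8q = -3  ⇒  q = 3/8.
At equilibrium Firm A is indifferent across rows, so Firm A's payoff equals the payoff from Low: (3/8)·(-4) + (5/8)·(-1) = -17/8.

-17/8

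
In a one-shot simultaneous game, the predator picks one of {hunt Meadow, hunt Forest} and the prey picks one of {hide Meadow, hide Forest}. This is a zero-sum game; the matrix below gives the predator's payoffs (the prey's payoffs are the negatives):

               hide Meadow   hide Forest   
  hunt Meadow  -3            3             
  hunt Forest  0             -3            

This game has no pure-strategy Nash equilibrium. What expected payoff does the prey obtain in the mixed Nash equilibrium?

1

In a mixed equilibrium the prey is indifferent between hide Meadow and hide Forest; this condition fixes p.
  the prey's expected payoff from hide Meadow: p·3 + (1−p)·0 = 3p
  the prey's expected payoff from hide Forest: p·(-3) + (1−p)·3 = -6p + 3
  3p = -6p + 3  ⇒  9p = 3  ⇒  p = 1/3.
At equilibrium the prey is indifferent across columns, so the prey's payoff equals the payoff from hide Meadow: (1/3)·3 + (2/3)·0 = 1.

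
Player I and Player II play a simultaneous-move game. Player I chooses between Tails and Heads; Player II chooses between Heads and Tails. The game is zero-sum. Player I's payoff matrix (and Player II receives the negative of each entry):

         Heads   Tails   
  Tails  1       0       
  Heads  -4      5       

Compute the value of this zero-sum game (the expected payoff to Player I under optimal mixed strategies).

v = 1/2

Set Player I's expected payoff from Tails equal to that from Heads:
  Player I's expected payoff from Tails: q·1 + (1−q)·0 = q
  Player I's expected payoff from Heads: q·(-4) + (1−q)·5 = -9q + 5
  q = -9q + 5  ⇒  10q = 5  ⇒  q = 1/2.
The value is Player I's expected payoff against this mix (using Tails): (1/2)·1 + (1/2)·0 = 1/2.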